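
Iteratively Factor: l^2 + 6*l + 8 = (l + 4)*(l + 2)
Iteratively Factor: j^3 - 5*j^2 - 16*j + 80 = (j - 5)*(j^2 - 16) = (j - 5)*(j - 4)*(j + 4)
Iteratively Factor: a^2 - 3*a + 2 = (a - 2)*(a - 1)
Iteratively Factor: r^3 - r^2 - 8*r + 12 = (r + 3)*(r^2 - 4*r + 4) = (r - 2)*(r + 3)*(r - 2)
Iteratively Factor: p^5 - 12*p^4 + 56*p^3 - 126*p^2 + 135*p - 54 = (p - 3)*(p^4 - 9*p^3 + 29*p^2 - 39*p + 18) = (p - 3)^2*(p^3 - 6*p^2 + 11*p - 6) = (p - 3)^2*(p - 1)*(p^2 - 5*p + 6) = (p - 3)^3*(p - 1)*(p - 2)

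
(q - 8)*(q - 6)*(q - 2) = q^3 - 16*q^2 + 76*q - 96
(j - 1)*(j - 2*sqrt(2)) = j^2 - 2*sqrt(2)*j - j + 2*sqrt(2)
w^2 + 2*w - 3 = (w - 1)*(w + 3)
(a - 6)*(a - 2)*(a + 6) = a^3 - 2*a^2 - 36*a + 72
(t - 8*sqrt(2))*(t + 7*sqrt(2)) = t^2 - sqrt(2)*t - 112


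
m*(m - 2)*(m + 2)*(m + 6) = m^4 + 6*m^3 - 4*m^2 - 24*m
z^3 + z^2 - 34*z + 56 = (z - 4)*(z - 2)*(z + 7)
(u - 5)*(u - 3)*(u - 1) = u^3 - 9*u^2 + 23*u - 15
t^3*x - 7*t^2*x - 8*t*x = t*(t - 8)*(t*x + x)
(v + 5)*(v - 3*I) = v^2 + 5*v - 3*I*v - 15*I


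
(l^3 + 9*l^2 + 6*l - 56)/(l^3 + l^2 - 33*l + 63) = (l^2 + 2*l - 8)/(l^2 - 6*l + 9)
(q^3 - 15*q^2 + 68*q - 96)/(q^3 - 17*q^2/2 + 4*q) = 2*(q^2 - 7*q + 12)/(q*(2*q - 1))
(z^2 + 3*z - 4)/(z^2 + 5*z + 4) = (z - 1)/(z + 1)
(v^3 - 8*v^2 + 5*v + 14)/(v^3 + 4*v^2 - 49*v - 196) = (v^2 - v - 2)/(v^2 + 11*v + 28)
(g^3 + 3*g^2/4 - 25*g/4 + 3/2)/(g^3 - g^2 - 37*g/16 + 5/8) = 4*(g + 3)/(4*g + 5)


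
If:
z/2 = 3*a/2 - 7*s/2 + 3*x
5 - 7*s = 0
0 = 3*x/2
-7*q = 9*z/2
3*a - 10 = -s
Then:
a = 65/21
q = -135/49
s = 5/7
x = 0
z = 30/7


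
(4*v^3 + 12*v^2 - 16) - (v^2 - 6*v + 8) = 4*v^3 + 11*v^2 + 6*v - 24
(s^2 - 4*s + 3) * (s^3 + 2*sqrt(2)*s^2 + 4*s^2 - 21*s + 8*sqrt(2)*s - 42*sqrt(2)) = s^5 + 2*sqrt(2)*s^4 - 34*s^3 - 68*sqrt(2)*s^2 + 96*s^2 - 63*s + 192*sqrt(2)*s - 126*sqrt(2)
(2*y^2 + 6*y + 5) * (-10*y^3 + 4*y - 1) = -20*y^5 - 60*y^4 - 42*y^3 + 22*y^2 + 14*y - 5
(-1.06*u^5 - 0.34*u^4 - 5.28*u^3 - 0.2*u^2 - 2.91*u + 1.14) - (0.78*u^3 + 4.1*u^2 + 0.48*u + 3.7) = -1.06*u^5 - 0.34*u^4 - 6.06*u^3 - 4.3*u^2 - 3.39*u - 2.56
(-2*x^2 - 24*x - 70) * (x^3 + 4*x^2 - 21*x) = -2*x^5 - 32*x^4 - 124*x^3 + 224*x^2 + 1470*x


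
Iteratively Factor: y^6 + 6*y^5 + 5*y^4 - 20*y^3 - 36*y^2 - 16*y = (y + 4)*(y^5 + 2*y^4 - 3*y^3 - 8*y^2 - 4*y) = (y - 2)*(y + 4)*(y^4 + 4*y^3 + 5*y^2 + 2*y) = (y - 2)*(y + 1)*(y + 4)*(y^3 + 3*y^2 + 2*y) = (y - 2)*(y + 1)*(y + 2)*(y + 4)*(y^2 + y) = (y - 2)*(y + 1)^2*(y + 2)*(y + 4)*(y)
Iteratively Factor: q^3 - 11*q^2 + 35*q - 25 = (q - 5)*(q^2 - 6*q + 5) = (q - 5)^2*(q - 1)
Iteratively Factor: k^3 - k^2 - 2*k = (k - 2)*(k^2 + k) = k*(k - 2)*(k + 1)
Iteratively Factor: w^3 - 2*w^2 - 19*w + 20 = (w - 1)*(w^2 - w - 20) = (w - 5)*(w - 1)*(w + 4)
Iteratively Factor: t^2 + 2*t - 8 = (t + 4)*(t - 2)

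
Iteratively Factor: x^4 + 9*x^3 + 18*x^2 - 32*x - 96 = (x - 2)*(x^3 + 11*x^2 + 40*x + 48) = (x - 2)*(x + 3)*(x^2 + 8*x + 16) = (x - 2)*(x + 3)*(x + 4)*(x + 4)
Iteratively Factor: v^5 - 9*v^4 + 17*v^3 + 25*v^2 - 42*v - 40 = (v - 5)*(v^4 - 4*v^3 - 3*v^2 + 10*v + 8) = (v - 5)*(v + 1)*(v^3 - 5*v^2 + 2*v + 8) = (v - 5)*(v + 1)^2*(v^2 - 6*v + 8) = (v - 5)*(v - 2)*(v + 1)^2*(v - 4)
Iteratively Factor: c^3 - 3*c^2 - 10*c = (c + 2)*(c^2 - 5*c) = c*(c + 2)*(c - 5)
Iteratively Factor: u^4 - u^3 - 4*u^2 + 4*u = (u - 2)*(u^3 + u^2 - 2*u) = (u - 2)*(u + 2)*(u^2 - u) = u*(u - 2)*(u + 2)*(u - 1)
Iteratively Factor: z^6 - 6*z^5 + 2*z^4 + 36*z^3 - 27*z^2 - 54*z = (z - 3)*(z^5 - 3*z^4 - 7*z^3 + 15*z^2 + 18*z) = (z - 3)^2*(z^4 - 7*z^2 - 6*z) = (z - 3)^2*(z + 1)*(z^3 - z^2 - 6*z) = z*(z - 3)^2*(z + 1)*(z^2 - z - 6) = z*(z - 3)^2*(z + 1)*(z + 2)*(z - 3)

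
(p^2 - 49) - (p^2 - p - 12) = p - 37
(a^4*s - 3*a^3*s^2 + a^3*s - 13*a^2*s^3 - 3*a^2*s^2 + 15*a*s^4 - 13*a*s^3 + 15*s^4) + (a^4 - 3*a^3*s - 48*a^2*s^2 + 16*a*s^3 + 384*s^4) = a^4*s + a^4 - 3*a^3*s^2 - 2*a^3*s - 13*a^2*s^3 - 51*a^2*s^2 + 15*a*s^4 + 3*a*s^3 + 399*s^4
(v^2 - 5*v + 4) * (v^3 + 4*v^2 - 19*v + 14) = v^5 - v^4 - 35*v^3 + 125*v^2 - 146*v + 56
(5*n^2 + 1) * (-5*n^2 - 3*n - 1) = -25*n^4 - 15*n^3 - 10*n^2 - 3*n - 1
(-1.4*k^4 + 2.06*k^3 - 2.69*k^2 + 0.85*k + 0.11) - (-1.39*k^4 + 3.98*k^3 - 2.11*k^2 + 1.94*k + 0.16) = -0.01*k^4 - 1.92*k^3 - 0.58*k^2 - 1.09*k - 0.05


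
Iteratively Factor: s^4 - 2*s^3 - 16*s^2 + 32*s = (s)*(s^3 - 2*s^2 - 16*s + 32) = s*(s - 4)*(s^2 + 2*s - 8) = s*(s - 4)*(s - 2)*(s + 4)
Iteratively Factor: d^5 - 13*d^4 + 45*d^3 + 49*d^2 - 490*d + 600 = (d - 4)*(d^4 - 9*d^3 + 9*d^2 + 85*d - 150) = (d - 5)*(d - 4)*(d^3 - 4*d^2 - 11*d + 30) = (d - 5)^2*(d - 4)*(d^2 + d - 6) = (d - 5)^2*(d - 4)*(d - 2)*(d + 3)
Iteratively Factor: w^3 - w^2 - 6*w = (w + 2)*(w^2 - 3*w) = (w - 3)*(w + 2)*(w)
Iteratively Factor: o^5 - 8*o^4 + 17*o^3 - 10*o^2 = (o - 5)*(o^4 - 3*o^3 + 2*o^2) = (o - 5)*(o - 2)*(o^3 - o^2) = o*(o - 5)*(o - 2)*(o^2 - o) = o^2*(o - 5)*(o - 2)*(o - 1)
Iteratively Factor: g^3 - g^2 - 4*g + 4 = (g + 2)*(g^2 - 3*g + 2) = (g - 1)*(g + 2)*(g - 2)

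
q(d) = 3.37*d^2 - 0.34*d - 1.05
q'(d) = 6.74*d - 0.34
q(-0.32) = -0.60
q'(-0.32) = -2.50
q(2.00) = 11.75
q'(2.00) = 13.14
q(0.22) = -0.96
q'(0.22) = 1.14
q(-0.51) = -0.00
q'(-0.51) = -3.78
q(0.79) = 0.78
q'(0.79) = 4.98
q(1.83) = 9.61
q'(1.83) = 11.99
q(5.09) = 84.53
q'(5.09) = 33.97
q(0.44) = -0.55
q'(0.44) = 2.63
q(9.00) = 268.86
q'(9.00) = 60.32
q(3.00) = 28.26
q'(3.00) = 19.88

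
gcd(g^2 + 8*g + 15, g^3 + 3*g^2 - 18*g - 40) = g + 5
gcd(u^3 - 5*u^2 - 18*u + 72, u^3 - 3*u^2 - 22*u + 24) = u^2 - 2*u - 24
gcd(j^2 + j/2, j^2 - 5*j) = j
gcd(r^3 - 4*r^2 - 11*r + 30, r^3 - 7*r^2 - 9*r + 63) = r + 3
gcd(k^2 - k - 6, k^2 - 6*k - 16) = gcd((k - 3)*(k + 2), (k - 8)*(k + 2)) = k + 2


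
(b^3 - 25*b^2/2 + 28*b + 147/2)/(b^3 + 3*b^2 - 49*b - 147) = (2*b^2 - 11*b - 21)/(2*(b^2 + 10*b + 21))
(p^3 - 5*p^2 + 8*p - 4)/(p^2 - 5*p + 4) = (p^2 - 4*p + 4)/(p - 4)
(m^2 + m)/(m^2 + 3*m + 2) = m/(m + 2)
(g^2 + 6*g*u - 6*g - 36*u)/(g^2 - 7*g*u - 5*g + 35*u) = (g^2 + 6*g*u - 6*g - 36*u)/(g^2 - 7*g*u - 5*g + 35*u)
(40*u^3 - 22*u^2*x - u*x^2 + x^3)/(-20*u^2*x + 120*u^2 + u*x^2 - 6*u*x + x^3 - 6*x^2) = (-2*u + x)/(x - 6)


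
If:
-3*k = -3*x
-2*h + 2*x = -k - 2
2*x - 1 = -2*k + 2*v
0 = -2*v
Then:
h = 11/8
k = 1/4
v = 0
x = 1/4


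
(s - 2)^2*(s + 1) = s^3 - 3*s^2 + 4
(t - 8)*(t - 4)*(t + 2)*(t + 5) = t^4 - 5*t^3 - 42*t^2 + 104*t + 320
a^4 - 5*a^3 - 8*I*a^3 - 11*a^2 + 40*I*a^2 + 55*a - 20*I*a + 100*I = (a - 5)*(a - 5*I)*(a - 4*I)*(a + I)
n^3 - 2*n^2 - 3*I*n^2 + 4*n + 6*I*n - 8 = (n - 2)*(n - 4*I)*(n + I)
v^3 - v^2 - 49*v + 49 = (v - 7)*(v - 1)*(v + 7)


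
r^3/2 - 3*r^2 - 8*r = r*(r/2 + 1)*(r - 8)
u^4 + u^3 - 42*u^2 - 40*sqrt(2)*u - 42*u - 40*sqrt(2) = (u + 1)*(u - 5*sqrt(2))*(u + sqrt(2))*(u + 4*sqrt(2))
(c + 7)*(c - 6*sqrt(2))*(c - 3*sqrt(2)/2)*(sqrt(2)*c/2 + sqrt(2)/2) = sqrt(2)*c^4/2 - 15*c^3/2 + 4*sqrt(2)*c^3 - 60*c^2 + 25*sqrt(2)*c^2/2 - 105*c/2 + 72*sqrt(2)*c + 63*sqrt(2)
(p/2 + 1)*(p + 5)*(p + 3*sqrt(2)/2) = p^3/2 + 3*sqrt(2)*p^2/4 + 7*p^2/2 + 5*p + 21*sqrt(2)*p/4 + 15*sqrt(2)/2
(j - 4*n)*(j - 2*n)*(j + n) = j^3 - 5*j^2*n + 2*j*n^2 + 8*n^3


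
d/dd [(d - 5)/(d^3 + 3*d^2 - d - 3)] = (d^3 + 3*d^2 - d - (d - 5)*(3*d^2 + 6*d - 1) - 3)/(d^3 + 3*d^2 - d - 3)^2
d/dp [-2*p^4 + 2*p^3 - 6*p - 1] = -8*p^3 + 6*p^2 - 6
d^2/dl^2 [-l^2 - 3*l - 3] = -2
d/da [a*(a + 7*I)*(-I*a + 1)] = -3*I*a^2 + 16*a + 7*I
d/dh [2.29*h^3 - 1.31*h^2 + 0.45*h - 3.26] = 6.87*h^2 - 2.62*h + 0.45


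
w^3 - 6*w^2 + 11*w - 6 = (w - 3)*(w - 2)*(w - 1)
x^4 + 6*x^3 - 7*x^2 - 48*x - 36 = (x - 3)*(x + 1)*(x + 2)*(x + 6)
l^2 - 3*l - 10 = (l - 5)*(l + 2)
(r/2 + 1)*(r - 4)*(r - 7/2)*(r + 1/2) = r^4/2 - 5*r^3/2 - 15*r^2/8 + 55*r/4 + 7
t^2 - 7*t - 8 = (t - 8)*(t + 1)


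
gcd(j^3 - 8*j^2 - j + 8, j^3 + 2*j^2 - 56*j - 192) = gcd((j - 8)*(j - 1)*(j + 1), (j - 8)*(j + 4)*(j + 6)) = j - 8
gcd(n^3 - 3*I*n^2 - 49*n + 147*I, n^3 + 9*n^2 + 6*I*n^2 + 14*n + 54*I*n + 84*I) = n + 7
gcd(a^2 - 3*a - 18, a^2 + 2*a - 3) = a + 3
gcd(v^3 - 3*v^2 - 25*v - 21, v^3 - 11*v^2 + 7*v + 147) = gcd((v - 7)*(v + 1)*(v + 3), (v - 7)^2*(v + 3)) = v^2 - 4*v - 21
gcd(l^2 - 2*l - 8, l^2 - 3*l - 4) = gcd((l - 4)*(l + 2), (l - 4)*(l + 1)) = l - 4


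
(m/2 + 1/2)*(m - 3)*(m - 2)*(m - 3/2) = m^4/2 - 11*m^3/4 + 7*m^2/2 + 9*m/4 - 9/2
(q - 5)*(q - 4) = q^2 - 9*q + 20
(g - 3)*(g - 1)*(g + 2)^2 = g^4 - 9*g^2 - 4*g + 12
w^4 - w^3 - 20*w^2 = w^2*(w - 5)*(w + 4)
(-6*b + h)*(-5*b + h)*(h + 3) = 30*b^2*h + 90*b^2 - 11*b*h^2 - 33*b*h + h^3 + 3*h^2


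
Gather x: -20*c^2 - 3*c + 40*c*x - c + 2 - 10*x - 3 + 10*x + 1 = -20*c^2 + 40*c*x - 4*c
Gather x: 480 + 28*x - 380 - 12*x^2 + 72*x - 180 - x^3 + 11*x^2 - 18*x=-x^3 - x^2 + 82*x - 80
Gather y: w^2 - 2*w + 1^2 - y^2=w^2 - 2*w - y^2 + 1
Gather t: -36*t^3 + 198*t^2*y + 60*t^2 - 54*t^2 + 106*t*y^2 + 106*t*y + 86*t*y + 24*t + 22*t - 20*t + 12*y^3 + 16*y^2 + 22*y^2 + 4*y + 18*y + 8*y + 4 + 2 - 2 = -36*t^3 + t^2*(198*y + 6) + t*(106*y^2 + 192*y + 26) + 12*y^3 + 38*y^2 + 30*y + 4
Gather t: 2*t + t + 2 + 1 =3*t + 3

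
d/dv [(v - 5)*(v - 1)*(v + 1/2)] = 3*v^2 - 11*v + 2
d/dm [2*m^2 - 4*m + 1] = 4*m - 4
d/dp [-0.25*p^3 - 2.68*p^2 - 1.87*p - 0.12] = -0.75*p^2 - 5.36*p - 1.87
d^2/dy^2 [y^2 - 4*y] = 2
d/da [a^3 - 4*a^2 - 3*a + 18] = 3*a^2 - 8*a - 3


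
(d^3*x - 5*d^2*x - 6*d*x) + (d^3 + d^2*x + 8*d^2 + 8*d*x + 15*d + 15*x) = d^3*x + d^3 - 4*d^2*x + 8*d^2 + 2*d*x + 15*d + 15*x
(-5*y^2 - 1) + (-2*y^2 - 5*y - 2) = -7*y^2 - 5*y - 3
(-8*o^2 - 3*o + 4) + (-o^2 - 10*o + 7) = -9*o^2 - 13*o + 11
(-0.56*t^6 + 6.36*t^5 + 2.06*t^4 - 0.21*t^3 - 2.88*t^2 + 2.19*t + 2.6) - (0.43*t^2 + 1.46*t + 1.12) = -0.56*t^6 + 6.36*t^5 + 2.06*t^4 - 0.21*t^3 - 3.31*t^2 + 0.73*t + 1.48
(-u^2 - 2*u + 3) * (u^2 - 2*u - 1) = -u^4 + 8*u^2 - 4*u - 3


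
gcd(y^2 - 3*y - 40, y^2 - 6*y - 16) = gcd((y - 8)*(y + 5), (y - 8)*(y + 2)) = y - 8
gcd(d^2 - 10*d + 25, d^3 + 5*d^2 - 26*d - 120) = d - 5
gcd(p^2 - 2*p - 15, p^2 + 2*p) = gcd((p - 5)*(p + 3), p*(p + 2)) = 1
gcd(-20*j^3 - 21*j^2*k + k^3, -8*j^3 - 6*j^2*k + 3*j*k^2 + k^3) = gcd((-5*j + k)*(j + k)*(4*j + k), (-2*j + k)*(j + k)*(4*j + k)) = 4*j^2 + 5*j*k + k^2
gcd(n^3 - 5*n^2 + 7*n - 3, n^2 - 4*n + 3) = n^2 - 4*n + 3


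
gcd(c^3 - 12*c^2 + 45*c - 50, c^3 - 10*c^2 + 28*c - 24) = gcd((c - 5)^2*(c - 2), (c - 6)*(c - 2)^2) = c - 2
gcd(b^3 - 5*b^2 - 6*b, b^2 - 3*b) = b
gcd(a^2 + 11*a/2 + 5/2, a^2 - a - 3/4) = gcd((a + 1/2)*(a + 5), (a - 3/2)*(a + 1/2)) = a + 1/2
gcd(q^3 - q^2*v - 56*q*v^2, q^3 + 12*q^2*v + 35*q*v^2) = q^2 + 7*q*v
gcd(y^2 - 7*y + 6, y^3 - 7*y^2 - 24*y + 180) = y - 6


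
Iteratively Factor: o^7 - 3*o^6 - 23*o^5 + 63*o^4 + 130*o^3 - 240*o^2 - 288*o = (o)*(o^6 - 3*o^5 - 23*o^4 + 63*o^3 + 130*o^2 - 240*o - 288) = o*(o + 4)*(o^5 - 7*o^4 + 5*o^3 + 43*o^2 - 42*o - 72) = o*(o + 1)*(o + 4)*(o^4 - 8*o^3 + 13*o^2 + 30*o - 72) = o*(o - 3)*(o + 1)*(o + 4)*(o^3 - 5*o^2 - 2*o + 24) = o*(o - 3)*(o + 1)*(o + 2)*(o + 4)*(o^2 - 7*o + 12) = o*(o - 4)*(o - 3)*(o + 1)*(o + 2)*(o + 4)*(o - 3)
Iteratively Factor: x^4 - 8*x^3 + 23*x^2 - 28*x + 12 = (x - 1)*(x^3 - 7*x^2 + 16*x - 12) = (x - 2)*(x - 1)*(x^2 - 5*x + 6) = (x - 2)^2*(x - 1)*(x - 3)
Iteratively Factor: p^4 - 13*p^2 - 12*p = (p - 4)*(p^3 + 4*p^2 + 3*p) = (p - 4)*(p + 1)*(p^2 + 3*p) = p*(p - 4)*(p + 1)*(p + 3)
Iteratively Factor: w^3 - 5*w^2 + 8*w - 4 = (w - 2)*(w^2 - 3*w + 2) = (w - 2)*(w - 1)*(w - 2)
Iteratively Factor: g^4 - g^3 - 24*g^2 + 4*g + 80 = (g + 4)*(g^3 - 5*g^2 - 4*g + 20) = (g - 2)*(g + 4)*(g^2 - 3*g - 10) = (g - 2)*(g + 2)*(g + 4)*(g - 5)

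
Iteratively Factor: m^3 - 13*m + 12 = (m - 1)*(m^2 + m - 12) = (m - 3)*(m - 1)*(m + 4)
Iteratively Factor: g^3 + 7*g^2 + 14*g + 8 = (g + 4)*(g^2 + 3*g + 2) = (g + 1)*(g + 4)*(g + 2)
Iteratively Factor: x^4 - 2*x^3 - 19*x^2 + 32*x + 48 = (x + 1)*(x^3 - 3*x^2 - 16*x + 48) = (x - 3)*(x + 1)*(x^2 - 16) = (x - 4)*(x - 3)*(x + 1)*(x + 4)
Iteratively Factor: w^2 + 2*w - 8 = (w + 4)*(w - 2)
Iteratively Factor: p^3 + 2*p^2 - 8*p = (p)*(p^2 + 2*p - 8) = p*(p - 2)*(p + 4)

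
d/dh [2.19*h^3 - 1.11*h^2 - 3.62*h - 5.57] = 6.57*h^2 - 2.22*h - 3.62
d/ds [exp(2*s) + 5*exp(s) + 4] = (2*exp(s) + 5)*exp(s)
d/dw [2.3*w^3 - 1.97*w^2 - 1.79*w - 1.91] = 6.9*w^2 - 3.94*w - 1.79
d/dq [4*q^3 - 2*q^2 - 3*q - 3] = 12*q^2 - 4*q - 3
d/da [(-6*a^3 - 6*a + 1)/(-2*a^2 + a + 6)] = (12*a^4 - 12*a^3 - 120*a^2 + 4*a - 37)/(4*a^4 - 4*a^3 - 23*a^2 + 12*a + 36)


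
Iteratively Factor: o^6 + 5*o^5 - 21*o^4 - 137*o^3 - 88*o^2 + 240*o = (o - 5)*(o^5 + 10*o^4 + 29*o^3 + 8*o^2 - 48*o) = (o - 5)*(o + 4)*(o^4 + 6*o^3 + 5*o^2 - 12*o) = (o - 5)*(o + 4)^2*(o^3 + 2*o^2 - 3*o) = (o - 5)*(o + 3)*(o + 4)^2*(o^2 - o) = (o - 5)*(o - 1)*(o + 3)*(o + 4)^2*(o)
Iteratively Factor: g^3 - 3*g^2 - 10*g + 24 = (g - 4)*(g^2 + g - 6) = (g - 4)*(g - 2)*(g + 3)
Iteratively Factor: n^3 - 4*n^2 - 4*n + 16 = (n - 2)*(n^2 - 2*n - 8) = (n - 4)*(n - 2)*(n + 2)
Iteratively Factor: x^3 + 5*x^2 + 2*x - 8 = (x - 1)*(x^2 + 6*x + 8) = (x - 1)*(x + 4)*(x + 2)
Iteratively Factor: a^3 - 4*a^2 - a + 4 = (a - 4)*(a^2 - 1) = (a - 4)*(a - 1)*(a + 1)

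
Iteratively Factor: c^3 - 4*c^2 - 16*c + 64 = (c + 4)*(c^2 - 8*c + 16) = (c - 4)*(c + 4)*(c - 4)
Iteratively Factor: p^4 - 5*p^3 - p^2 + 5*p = (p + 1)*(p^3 - 6*p^2 + 5*p) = (p - 5)*(p + 1)*(p^2 - p) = p*(p - 5)*(p + 1)*(p - 1)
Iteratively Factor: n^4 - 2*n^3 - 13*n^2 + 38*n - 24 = (n - 3)*(n^3 + n^2 - 10*n + 8) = (n - 3)*(n - 1)*(n^2 + 2*n - 8) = (n - 3)*(n - 1)*(n + 4)*(n - 2)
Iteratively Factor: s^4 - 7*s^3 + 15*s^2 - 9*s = (s - 1)*(s^3 - 6*s^2 + 9*s) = s*(s - 1)*(s^2 - 6*s + 9) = s*(s - 3)*(s - 1)*(s - 3)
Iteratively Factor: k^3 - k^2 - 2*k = (k + 1)*(k^2 - 2*k) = k*(k + 1)*(k - 2)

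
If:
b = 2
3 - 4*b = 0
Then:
No Solution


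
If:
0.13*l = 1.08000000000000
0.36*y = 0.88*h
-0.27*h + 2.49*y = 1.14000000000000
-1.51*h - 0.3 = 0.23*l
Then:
No Solution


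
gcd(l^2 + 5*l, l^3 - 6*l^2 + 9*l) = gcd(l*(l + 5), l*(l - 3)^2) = l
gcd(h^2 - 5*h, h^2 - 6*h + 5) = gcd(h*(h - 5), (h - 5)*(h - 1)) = h - 5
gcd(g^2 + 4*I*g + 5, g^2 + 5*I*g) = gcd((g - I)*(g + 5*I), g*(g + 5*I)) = g + 5*I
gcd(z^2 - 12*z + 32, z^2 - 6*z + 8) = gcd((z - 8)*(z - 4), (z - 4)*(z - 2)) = z - 4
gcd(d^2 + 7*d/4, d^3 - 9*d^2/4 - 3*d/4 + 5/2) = 1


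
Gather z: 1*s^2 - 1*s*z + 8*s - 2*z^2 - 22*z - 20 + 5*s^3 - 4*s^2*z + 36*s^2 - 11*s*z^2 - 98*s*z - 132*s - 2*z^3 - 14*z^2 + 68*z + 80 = 5*s^3 + 37*s^2 - 124*s - 2*z^3 + z^2*(-11*s - 16) + z*(-4*s^2 - 99*s + 46) + 60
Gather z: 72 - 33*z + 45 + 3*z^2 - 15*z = 3*z^2 - 48*z + 117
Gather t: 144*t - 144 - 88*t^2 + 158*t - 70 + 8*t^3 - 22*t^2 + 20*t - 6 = 8*t^3 - 110*t^2 + 322*t - 220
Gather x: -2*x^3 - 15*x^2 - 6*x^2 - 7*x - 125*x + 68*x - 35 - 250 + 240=-2*x^3 - 21*x^2 - 64*x - 45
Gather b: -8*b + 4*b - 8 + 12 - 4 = -4*b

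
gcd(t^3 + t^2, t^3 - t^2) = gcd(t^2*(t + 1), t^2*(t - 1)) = t^2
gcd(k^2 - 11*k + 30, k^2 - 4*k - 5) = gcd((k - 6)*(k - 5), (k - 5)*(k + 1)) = k - 5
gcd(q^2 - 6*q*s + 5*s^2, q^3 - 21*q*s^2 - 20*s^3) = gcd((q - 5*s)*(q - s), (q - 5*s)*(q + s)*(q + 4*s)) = q - 5*s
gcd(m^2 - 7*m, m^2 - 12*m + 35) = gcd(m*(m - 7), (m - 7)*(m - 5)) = m - 7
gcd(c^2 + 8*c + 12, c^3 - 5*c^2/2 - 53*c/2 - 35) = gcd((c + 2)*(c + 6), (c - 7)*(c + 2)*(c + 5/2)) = c + 2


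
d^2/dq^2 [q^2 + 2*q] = 2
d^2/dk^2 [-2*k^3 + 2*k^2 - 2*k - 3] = 4 - 12*k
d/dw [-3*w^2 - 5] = -6*w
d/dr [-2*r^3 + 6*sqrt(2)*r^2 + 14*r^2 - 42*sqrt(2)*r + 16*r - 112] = -6*r^2 + 12*sqrt(2)*r + 28*r - 42*sqrt(2) + 16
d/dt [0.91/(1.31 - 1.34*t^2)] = 2.4388*t/(1.34*t^2 - 1.31)^2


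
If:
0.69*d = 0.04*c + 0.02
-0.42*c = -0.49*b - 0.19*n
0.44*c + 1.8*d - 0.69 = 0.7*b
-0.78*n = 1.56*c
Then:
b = -1.74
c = -1.07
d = -0.03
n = 2.13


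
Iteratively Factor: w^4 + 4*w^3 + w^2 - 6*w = (w)*(w^3 + 4*w^2 + w - 6) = w*(w + 3)*(w^2 + w - 2) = w*(w - 1)*(w + 3)*(w + 2)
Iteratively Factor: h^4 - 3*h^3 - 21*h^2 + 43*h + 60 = (h + 1)*(h^3 - 4*h^2 - 17*h + 60) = (h + 1)*(h + 4)*(h^2 - 8*h + 15) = (h - 5)*(h + 1)*(h + 4)*(h - 3)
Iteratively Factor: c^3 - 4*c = (c - 2)*(c^2 + 2*c) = (c - 2)*(c + 2)*(c)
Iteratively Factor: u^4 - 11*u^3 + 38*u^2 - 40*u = (u)*(u^3 - 11*u^2 + 38*u - 40) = u*(u - 5)*(u^2 - 6*u + 8) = u*(u - 5)*(u - 4)*(u - 2)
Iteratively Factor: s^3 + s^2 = (s)*(s^2 + s) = s*(s + 1)*(s)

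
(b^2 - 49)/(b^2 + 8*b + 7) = (b - 7)/(b + 1)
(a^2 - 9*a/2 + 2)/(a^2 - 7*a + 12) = (a - 1/2)/(a - 3)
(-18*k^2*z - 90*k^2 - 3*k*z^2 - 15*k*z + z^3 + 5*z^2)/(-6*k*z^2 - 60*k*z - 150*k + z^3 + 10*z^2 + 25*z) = (3*k + z)/(z + 5)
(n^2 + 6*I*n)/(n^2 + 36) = n/(n - 6*I)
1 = 1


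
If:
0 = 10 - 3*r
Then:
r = 10/3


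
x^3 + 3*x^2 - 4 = (x - 1)*(x + 2)^2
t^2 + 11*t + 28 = (t + 4)*(t + 7)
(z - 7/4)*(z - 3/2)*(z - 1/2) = z^3 - 15*z^2/4 + 17*z/4 - 21/16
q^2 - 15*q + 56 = (q - 8)*(q - 7)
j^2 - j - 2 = (j - 2)*(j + 1)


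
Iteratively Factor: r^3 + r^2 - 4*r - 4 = (r - 2)*(r^2 + 3*r + 2) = (r - 2)*(r + 1)*(r + 2)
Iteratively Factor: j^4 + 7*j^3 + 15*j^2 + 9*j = (j)*(j^3 + 7*j^2 + 15*j + 9) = j*(j + 3)*(j^2 + 4*j + 3) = j*(j + 3)^2*(j + 1)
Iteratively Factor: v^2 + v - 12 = (v + 4)*(v - 3)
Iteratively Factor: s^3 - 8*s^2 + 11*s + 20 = (s + 1)*(s^2 - 9*s + 20) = (s - 4)*(s + 1)*(s - 5)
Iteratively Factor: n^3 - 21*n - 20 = (n + 4)*(n^2 - 4*n - 5) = (n - 5)*(n + 4)*(n + 1)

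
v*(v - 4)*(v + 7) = v^3 + 3*v^2 - 28*v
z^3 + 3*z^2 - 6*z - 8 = (z - 2)*(z + 1)*(z + 4)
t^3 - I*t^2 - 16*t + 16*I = (t - 4)*(t + 4)*(t - I)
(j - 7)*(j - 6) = j^2 - 13*j + 42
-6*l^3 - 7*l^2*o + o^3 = (-3*l + o)*(l + o)*(2*l + o)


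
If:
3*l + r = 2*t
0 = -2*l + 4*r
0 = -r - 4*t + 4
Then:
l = 8/15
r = 4/15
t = 14/15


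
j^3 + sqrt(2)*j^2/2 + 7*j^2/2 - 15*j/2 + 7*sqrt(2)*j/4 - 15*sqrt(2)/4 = (j - 3/2)*(j + 5)*(j + sqrt(2)/2)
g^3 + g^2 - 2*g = g*(g - 1)*(g + 2)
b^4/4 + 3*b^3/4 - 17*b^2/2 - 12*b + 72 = (b/4 + 1)*(b - 4)*(b - 3)*(b + 6)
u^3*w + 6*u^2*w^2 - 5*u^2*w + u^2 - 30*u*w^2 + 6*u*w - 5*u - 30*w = (u - 5)*(u + 6*w)*(u*w + 1)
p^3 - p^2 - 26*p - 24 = (p - 6)*(p + 1)*(p + 4)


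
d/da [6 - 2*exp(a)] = -2*exp(a)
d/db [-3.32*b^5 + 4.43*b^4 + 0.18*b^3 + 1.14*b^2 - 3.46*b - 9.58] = -16.6*b^4 + 17.72*b^3 + 0.54*b^2 + 2.28*b - 3.46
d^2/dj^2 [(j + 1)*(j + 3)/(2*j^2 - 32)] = (4*j^3 + 57*j^2 + 192*j + 304)/(j^6 - 48*j^4 + 768*j^2 - 4096)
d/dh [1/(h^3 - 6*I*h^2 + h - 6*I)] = (-3*h^2 + 12*I*h - 1)/(h^3 - 6*I*h^2 + h - 6*I)^2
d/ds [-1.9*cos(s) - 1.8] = 1.9*sin(s)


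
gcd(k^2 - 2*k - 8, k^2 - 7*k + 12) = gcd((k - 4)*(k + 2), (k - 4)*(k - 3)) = k - 4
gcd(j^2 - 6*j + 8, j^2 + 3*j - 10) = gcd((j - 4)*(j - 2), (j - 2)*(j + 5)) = j - 2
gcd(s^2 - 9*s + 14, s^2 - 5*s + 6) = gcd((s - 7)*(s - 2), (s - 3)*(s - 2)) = s - 2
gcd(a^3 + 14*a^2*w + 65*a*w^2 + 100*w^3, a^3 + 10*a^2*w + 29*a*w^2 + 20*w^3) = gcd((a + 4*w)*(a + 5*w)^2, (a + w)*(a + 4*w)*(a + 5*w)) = a^2 + 9*a*w + 20*w^2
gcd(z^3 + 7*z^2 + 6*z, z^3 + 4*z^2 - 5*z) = z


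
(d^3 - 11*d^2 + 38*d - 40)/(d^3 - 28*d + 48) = (d - 5)/(d + 6)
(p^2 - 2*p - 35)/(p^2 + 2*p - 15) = (p - 7)/(p - 3)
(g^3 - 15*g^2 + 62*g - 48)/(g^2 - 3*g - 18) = (g^2 - 9*g + 8)/(g + 3)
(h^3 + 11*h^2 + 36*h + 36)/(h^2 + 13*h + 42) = (h^2 + 5*h + 6)/(h + 7)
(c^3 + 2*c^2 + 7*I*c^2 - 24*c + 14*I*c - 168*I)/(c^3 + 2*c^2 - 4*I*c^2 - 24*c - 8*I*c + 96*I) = (c + 7*I)/(c - 4*I)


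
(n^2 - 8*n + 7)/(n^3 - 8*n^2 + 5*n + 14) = (n - 1)/(n^2 - n - 2)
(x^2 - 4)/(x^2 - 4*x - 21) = (4 - x^2)/(-x^2 + 4*x + 21)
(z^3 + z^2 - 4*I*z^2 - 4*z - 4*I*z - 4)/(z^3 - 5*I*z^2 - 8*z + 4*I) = (z + 1)/(z - I)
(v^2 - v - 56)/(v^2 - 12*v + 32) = (v + 7)/(v - 4)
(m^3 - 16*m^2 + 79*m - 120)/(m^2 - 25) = (m^2 - 11*m + 24)/(m + 5)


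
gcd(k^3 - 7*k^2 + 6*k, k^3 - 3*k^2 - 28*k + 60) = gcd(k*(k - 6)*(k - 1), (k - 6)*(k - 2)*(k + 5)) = k - 6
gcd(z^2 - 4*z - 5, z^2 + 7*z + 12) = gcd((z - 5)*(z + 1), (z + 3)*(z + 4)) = 1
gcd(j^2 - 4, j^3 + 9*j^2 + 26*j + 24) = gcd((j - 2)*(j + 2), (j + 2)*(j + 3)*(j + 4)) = j + 2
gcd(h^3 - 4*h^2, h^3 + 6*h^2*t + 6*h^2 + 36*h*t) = h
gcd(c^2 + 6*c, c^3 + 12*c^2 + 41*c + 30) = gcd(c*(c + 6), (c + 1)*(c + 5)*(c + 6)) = c + 6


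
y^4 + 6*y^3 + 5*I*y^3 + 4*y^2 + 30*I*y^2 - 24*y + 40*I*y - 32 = (y + 2)*(y + 4)*(y + I)*(y + 4*I)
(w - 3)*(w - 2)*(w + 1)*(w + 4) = w^4 - 15*w^2 + 10*w + 24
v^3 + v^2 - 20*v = v*(v - 4)*(v + 5)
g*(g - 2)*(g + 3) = g^3 + g^2 - 6*g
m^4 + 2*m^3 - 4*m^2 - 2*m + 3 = (m - 1)^2*(m + 1)*(m + 3)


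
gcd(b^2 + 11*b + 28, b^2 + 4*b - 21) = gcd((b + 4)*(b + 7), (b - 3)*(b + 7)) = b + 7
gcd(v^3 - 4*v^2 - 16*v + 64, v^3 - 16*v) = v^2 - 16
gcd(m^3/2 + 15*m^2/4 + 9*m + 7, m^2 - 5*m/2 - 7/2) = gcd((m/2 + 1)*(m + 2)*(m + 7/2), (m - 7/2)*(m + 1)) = 1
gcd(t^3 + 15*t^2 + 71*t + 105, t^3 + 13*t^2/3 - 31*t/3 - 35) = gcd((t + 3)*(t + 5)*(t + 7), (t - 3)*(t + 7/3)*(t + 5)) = t + 5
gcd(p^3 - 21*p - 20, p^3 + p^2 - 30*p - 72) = p + 4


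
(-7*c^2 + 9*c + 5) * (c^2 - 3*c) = -7*c^4 + 30*c^3 - 22*c^2 - 15*c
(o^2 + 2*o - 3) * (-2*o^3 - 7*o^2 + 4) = -2*o^5 - 11*o^4 - 8*o^3 + 25*o^2 + 8*o - 12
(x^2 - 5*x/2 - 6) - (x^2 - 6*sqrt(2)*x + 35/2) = -5*x/2 + 6*sqrt(2)*x - 47/2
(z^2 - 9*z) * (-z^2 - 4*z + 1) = -z^4 + 5*z^3 + 37*z^2 - 9*z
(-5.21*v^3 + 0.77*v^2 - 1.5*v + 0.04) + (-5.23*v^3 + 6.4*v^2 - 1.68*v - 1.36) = -10.44*v^3 + 7.17*v^2 - 3.18*v - 1.32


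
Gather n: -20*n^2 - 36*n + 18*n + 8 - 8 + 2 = -20*n^2 - 18*n + 2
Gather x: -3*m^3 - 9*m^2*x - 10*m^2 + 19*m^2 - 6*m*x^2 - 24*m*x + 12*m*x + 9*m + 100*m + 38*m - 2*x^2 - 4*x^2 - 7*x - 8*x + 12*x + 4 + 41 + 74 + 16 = -3*m^3 + 9*m^2 + 147*m + x^2*(-6*m - 6) + x*(-9*m^2 - 12*m - 3) + 135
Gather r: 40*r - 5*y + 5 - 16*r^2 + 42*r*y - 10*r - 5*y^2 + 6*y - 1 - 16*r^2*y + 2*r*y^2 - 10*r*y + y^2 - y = r^2*(-16*y - 16) + r*(2*y^2 + 32*y + 30) - 4*y^2 + 4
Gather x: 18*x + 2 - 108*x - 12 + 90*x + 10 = 0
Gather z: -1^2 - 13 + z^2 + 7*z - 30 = z^2 + 7*z - 44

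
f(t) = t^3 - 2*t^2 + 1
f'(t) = 3*t^2 - 4*t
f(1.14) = -0.12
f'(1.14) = -0.66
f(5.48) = 105.51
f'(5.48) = 68.17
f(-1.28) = -4.37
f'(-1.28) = 10.04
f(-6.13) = -304.50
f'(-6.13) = 137.25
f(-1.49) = -6.75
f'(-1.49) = 12.62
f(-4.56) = -135.41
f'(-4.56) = 80.62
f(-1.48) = -6.62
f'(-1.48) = 12.49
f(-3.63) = -73.19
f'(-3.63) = 54.05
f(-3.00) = -44.00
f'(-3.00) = 39.00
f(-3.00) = -44.00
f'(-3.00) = 39.00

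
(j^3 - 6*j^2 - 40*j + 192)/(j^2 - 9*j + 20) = (j^2 - 2*j - 48)/(j - 5)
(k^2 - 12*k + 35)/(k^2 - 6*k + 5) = (k - 7)/(k - 1)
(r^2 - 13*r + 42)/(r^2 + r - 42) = (r - 7)/(r + 7)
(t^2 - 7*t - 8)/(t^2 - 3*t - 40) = (t + 1)/(t + 5)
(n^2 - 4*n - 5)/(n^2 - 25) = (n + 1)/(n + 5)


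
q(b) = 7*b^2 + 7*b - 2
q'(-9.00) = -119.00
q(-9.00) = 502.00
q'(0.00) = 7.00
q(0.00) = -2.00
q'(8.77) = 129.78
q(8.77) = 597.78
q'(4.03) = 63.42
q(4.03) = 139.90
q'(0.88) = 19.32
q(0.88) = 9.58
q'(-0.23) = 3.78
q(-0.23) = -3.24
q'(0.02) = 7.28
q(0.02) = -1.86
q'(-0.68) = -2.52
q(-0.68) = -3.52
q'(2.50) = 42.00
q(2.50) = 59.25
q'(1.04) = 21.56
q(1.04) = 12.85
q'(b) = 14*b + 7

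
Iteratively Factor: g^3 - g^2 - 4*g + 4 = (g + 2)*(g^2 - 3*g + 2) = (g - 2)*(g + 2)*(g - 1)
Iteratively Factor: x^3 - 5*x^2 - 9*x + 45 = (x - 5)*(x^2 - 9) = (x - 5)*(x + 3)*(x - 3)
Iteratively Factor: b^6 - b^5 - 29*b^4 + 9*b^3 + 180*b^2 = (b + 3)*(b^5 - 4*b^4 - 17*b^3 + 60*b^2) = b*(b + 3)*(b^4 - 4*b^3 - 17*b^2 + 60*b) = b^2*(b + 3)*(b^3 - 4*b^2 - 17*b + 60) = b^2*(b - 5)*(b + 3)*(b^2 + b - 12) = b^2*(b - 5)*(b + 3)*(b + 4)*(b - 3)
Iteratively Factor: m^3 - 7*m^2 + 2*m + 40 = (m + 2)*(m^2 - 9*m + 20) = (m - 5)*(m + 2)*(m - 4)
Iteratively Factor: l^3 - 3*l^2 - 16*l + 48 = (l - 3)*(l^2 - 16) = (l - 3)*(l + 4)*(l - 4)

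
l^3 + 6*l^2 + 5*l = l*(l + 1)*(l + 5)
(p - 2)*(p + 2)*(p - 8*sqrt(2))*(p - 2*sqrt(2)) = p^4 - 10*sqrt(2)*p^3 + 28*p^2 + 40*sqrt(2)*p - 128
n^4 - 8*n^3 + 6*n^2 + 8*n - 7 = (n - 7)*(n - 1)^2*(n + 1)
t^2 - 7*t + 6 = (t - 6)*(t - 1)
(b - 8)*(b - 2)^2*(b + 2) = b^4 - 10*b^3 + 12*b^2 + 40*b - 64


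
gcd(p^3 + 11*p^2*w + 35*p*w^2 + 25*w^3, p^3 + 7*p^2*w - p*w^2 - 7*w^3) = p + w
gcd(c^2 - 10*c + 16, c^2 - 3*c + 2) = c - 2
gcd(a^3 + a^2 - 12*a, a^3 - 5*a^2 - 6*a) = a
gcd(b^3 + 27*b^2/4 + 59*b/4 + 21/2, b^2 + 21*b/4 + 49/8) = b + 7/4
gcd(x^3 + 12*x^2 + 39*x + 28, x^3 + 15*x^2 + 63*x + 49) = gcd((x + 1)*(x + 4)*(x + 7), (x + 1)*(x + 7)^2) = x^2 + 8*x + 7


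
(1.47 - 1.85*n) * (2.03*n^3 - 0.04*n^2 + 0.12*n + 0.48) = -3.7555*n^4 + 3.0581*n^3 - 0.2808*n^2 - 0.7116*n + 0.7056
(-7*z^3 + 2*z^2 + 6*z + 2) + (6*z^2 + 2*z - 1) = -7*z^3 + 8*z^2 + 8*z + 1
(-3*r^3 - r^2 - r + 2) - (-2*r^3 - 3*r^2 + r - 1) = -r^3 + 2*r^2 - 2*r + 3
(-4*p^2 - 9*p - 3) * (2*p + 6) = -8*p^3 - 42*p^2 - 60*p - 18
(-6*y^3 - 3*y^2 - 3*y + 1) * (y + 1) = -6*y^4 - 9*y^3 - 6*y^2 - 2*y + 1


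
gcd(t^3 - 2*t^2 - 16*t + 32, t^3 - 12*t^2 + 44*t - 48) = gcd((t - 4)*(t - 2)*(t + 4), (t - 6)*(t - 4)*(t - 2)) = t^2 - 6*t + 8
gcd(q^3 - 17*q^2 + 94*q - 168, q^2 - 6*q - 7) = q - 7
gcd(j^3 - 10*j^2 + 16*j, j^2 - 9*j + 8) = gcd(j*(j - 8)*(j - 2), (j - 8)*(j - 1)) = j - 8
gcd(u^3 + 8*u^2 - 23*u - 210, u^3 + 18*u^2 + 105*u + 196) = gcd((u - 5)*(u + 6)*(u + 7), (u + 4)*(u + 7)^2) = u + 7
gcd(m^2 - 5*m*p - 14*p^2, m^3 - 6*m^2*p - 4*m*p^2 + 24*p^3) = m + 2*p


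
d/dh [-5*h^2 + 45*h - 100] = 45 - 10*h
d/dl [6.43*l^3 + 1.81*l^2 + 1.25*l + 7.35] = 19.29*l^2 + 3.62*l + 1.25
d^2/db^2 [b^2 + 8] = 2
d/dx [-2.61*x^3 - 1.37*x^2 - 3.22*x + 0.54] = -7.83*x^2 - 2.74*x - 3.22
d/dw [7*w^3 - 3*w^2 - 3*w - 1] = 21*w^2 - 6*w - 3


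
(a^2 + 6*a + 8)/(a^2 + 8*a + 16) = (a + 2)/(a + 4)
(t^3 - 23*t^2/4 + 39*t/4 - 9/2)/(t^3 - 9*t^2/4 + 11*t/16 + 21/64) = 16*(t^2 - 5*t + 6)/(16*t^2 - 24*t - 7)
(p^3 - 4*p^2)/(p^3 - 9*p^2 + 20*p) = p/(p - 5)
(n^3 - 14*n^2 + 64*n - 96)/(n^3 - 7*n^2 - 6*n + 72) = (n - 4)/(n + 3)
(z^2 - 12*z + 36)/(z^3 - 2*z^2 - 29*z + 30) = (z - 6)/(z^2 + 4*z - 5)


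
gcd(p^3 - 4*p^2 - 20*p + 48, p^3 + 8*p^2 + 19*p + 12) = p + 4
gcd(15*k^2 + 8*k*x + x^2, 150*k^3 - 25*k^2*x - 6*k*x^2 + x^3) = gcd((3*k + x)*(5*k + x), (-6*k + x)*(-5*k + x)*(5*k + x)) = 5*k + x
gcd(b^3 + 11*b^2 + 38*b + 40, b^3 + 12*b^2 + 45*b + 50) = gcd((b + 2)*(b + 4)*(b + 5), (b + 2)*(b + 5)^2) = b^2 + 7*b + 10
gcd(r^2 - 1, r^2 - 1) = r^2 - 1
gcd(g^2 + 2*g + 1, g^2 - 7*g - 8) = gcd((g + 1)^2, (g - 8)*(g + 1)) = g + 1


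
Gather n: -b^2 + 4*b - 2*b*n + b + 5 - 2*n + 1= -b^2 + 5*b + n*(-2*b - 2) + 6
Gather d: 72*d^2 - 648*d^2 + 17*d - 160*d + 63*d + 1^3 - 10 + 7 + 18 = -576*d^2 - 80*d + 16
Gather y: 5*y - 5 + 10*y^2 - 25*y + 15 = 10*y^2 - 20*y + 10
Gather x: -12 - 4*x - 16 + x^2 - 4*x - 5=x^2 - 8*x - 33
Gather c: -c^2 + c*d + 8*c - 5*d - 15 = -c^2 + c*(d + 8) - 5*d - 15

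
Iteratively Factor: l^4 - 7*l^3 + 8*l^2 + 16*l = (l + 1)*(l^3 - 8*l^2 + 16*l) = (l - 4)*(l + 1)*(l^2 - 4*l) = l*(l - 4)*(l + 1)*(l - 4)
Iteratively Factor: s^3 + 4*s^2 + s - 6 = (s + 2)*(s^2 + 2*s - 3) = (s - 1)*(s + 2)*(s + 3)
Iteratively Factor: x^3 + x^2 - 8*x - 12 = (x + 2)*(x^2 - x - 6) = (x - 3)*(x + 2)*(x + 2)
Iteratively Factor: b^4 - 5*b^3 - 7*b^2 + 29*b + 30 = (b + 2)*(b^3 - 7*b^2 + 7*b + 15) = (b - 5)*(b + 2)*(b^2 - 2*b - 3) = (b - 5)*(b + 1)*(b + 2)*(b - 3)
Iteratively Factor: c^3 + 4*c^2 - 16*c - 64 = (c + 4)*(c^2 - 16) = (c - 4)*(c + 4)*(c + 4)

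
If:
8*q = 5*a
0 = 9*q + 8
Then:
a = -64/45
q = -8/9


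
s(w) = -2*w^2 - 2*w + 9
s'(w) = -4*w - 2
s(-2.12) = 4.25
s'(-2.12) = 6.48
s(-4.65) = -24.94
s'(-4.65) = 16.60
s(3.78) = -27.14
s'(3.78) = -17.12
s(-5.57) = -41.91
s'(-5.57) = 20.28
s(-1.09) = 8.80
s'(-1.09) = 2.36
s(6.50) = -88.50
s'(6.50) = -28.00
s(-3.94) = -14.17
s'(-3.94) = 13.76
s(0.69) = 6.67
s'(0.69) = -4.76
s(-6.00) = -51.00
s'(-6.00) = 22.00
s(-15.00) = -411.00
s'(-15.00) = 58.00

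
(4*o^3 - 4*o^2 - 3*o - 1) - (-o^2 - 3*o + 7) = 4*o^3 - 3*o^2 - 8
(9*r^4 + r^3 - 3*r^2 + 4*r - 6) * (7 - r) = -9*r^5 + 62*r^4 + 10*r^3 - 25*r^2 + 34*r - 42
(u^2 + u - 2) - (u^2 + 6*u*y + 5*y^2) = -6*u*y + u - 5*y^2 - 2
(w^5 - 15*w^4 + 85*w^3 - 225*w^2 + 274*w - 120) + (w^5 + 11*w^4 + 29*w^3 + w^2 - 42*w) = 2*w^5 - 4*w^4 + 114*w^3 - 224*w^2 + 232*w - 120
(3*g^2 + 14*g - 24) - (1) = 3*g^2 + 14*g - 25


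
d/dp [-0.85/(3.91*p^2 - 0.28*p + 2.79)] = (6.647*p - 0.238)/(3.91*p^2 - 0.28*p + 2.79)^2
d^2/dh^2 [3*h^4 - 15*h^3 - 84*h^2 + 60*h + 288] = 36*h^2 - 90*h - 168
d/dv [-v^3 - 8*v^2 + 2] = v*(-3*v - 16)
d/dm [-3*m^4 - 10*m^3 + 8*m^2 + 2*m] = -12*m^3 - 30*m^2 + 16*m + 2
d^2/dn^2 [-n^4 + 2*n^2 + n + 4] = 4 - 12*n^2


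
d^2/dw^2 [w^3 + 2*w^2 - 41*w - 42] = 6*w + 4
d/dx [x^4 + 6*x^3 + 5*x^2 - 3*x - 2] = 4*x^3 + 18*x^2 + 10*x - 3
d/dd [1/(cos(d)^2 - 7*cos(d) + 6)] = (2*cos(d) - 7)*sin(d)/(cos(d)^2 - 7*cos(d) + 6)^2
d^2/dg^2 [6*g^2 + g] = 12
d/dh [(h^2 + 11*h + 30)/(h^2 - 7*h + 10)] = 2*(-9*h^2 - 20*h + 160)/(h^4 - 14*h^3 + 69*h^2 - 140*h + 100)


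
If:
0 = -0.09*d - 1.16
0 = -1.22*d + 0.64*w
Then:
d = -12.89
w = -24.57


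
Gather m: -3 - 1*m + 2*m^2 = 2*m^2 - m - 3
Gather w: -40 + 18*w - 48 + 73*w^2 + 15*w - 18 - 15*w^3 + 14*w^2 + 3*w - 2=-15*w^3 + 87*w^2 + 36*w - 108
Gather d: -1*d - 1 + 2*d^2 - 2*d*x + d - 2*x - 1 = 2*d^2 - 2*d*x - 2*x - 2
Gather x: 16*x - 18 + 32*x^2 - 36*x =32*x^2 - 20*x - 18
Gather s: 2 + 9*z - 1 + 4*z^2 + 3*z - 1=4*z^2 + 12*z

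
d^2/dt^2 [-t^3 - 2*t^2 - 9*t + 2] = -6*t - 4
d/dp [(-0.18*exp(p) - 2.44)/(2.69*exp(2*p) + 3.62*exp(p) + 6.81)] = (0.4842*exp(2*p) + 13.1272*exp(p) + 7.607)*exp(p)/(7.2361*exp(4*p) + 19.4756*exp(3*p) + 49.7422*exp(2*p) + 49.3044*exp(p) + 46.3761)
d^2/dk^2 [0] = 0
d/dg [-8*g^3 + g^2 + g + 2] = -24*g^2 + 2*g + 1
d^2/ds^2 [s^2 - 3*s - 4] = 2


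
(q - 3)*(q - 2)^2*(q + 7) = q^4 - 33*q^2 + 100*q - 84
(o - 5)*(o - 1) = o^2 - 6*o + 5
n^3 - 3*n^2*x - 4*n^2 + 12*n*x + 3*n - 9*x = (n - 3)*(n - 1)*(n - 3*x)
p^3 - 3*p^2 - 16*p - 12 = (p - 6)*(p + 1)*(p + 2)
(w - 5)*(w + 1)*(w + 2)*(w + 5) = w^4 + 3*w^3 - 23*w^2 - 75*w - 50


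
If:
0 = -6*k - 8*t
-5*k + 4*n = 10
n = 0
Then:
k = -2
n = 0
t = 3/2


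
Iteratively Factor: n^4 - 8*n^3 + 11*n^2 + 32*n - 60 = (n - 3)*(n^3 - 5*n^2 - 4*n + 20) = (n - 3)*(n + 2)*(n^2 - 7*n + 10) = (n - 3)*(n - 2)*(n + 2)*(n - 5)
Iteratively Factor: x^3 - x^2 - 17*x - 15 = (x + 1)*(x^2 - 2*x - 15) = (x - 5)*(x + 1)*(x + 3)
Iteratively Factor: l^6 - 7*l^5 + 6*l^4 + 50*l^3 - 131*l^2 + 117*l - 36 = (l - 4)*(l^5 - 3*l^4 - 6*l^3 + 26*l^2 - 27*l + 9) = (l - 4)*(l - 1)*(l^4 - 2*l^3 - 8*l^2 + 18*l - 9) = (l - 4)*(l - 1)^2*(l^3 - l^2 - 9*l + 9) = (l - 4)*(l - 1)^2*(l + 3)*(l^2 - 4*l + 3) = (l - 4)*(l - 3)*(l - 1)^2*(l + 3)*(l - 1)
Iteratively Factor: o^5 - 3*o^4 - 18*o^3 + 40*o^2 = (o + 4)*(o^4 - 7*o^3 + 10*o^2) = (o - 2)*(o + 4)*(o^3 - 5*o^2) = (o - 5)*(o - 2)*(o + 4)*(o^2) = o*(o - 5)*(o - 2)*(o + 4)*(o)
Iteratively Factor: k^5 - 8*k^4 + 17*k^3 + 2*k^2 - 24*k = (k)*(k^4 - 8*k^3 + 17*k^2 + 2*k - 24) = k*(k - 4)*(k^3 - 4*k^2 + k + 6) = k*(k - 4)*(k - 3)*(k^2 - k - 2) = k*(k - 4)*(k - 3)*(k - 2)*(k + 1)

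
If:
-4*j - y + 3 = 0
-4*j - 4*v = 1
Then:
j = 3/4 - y/4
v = y/4 - 1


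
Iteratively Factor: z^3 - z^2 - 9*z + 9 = (z + 3)*(z^2 - 4*z + 3) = (z - 1)*(z + 3)*(z - 3)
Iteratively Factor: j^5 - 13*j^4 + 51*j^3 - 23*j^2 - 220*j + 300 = (j - 2)*(j^4 - 11*j^3 + 29*j^2 + 35*j - 150) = (j - 3)*(j - 2)*(j^3 - 8*j^2 + 5*j + 50) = (j - 5)*(j - 3)*(j - 2)*(j^2 - 3*j - 10) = (j - 5)^2*(j - 3)*(j - 2)*(j + 2)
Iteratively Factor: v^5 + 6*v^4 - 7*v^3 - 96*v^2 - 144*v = (v - 4)*(v^4 + 10*v^3 + 33*v^2 + 36*v) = (v - 4)*(v + 4)*(v^3 + 6*v^2 + 9*v) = v*(v - 4)*(v + 4)*(v^2 + 6*v + 9) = v*(v - 4)*(v + 3)*(v + 4)*(v + 3)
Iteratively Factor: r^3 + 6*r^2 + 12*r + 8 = (r + 2)*(r^2 + 4*r + 4) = (r + 2)^2*(r + 2)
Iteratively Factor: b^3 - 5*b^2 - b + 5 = (b - 5)*(b^2 - 1) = (b - 5)*(b - 1)*(b + 1)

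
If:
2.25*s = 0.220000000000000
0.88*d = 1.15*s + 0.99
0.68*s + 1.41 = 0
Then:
No Solution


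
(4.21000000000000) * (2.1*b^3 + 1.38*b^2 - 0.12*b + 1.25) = 8.841*b^3 + 5.8098*b^2 - 0.5052*b + 5.2625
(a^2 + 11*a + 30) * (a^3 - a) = a^5 + 11*a^4 + 29*a^3 - 11*a^2 - 30*a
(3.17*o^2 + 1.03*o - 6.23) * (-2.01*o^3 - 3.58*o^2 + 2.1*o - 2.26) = -6.3717*o^5 - 13.4189*o^4 + 15.4919*o^3 + 17.3022*o^2 - 15.4108*o + 14.0798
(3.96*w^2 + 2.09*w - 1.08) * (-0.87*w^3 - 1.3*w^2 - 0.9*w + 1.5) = -3.4452*w^5 - 6.9663*w^4 - 5.3414*w^3 + 5.463*w^2 + 4.107*w - 1.62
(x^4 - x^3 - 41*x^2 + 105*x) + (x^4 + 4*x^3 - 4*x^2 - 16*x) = 2*x^4 + 3*x^3 - 45*x^2 + 89*x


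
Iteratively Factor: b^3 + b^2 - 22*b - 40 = (b - 5)*(b^2 + 6*b + 8) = (b - 5)*(b + 4)*(b + 2)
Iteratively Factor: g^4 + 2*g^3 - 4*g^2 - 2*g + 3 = (g - 1)*(g^3 + 3*g^2 - g - 3) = (g - 1)*(g + 1)*(g^2 + 2*g - 3) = (g - 1)^2*(g + 1)*(g + 3)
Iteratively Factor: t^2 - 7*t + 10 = (t - 2)*(t - 5)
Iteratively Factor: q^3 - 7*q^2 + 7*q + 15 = (q - 3)*(q^2 - 4*q - 5) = (q - 5)*(q - 3)*(q + 1)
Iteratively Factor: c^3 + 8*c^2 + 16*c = (c + 4)*(c^2 + 4*c) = (c + 4)^2*(c)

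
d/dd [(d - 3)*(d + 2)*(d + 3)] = 3*d^2 + 4*d - 9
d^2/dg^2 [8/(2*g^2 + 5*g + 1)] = 16*(-4*g^2 - 10*g + (4*g + 5)^2 - 2)/(2*g^2 + 5*g + 1)^3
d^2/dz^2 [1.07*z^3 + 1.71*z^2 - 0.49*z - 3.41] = 6.42*z + 3.42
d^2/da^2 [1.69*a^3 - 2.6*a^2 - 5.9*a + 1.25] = 10.14*a - 5.2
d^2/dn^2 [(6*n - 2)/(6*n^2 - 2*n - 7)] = 8*(3*(2 - 9*n)*(-6*n^2 + 2*n + 7) - 2*(3*n - 1)*(6*n - 1)^2)/(-6*n^2 + 2*n + 7)^3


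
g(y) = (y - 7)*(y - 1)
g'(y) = 2*y - 8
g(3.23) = -8.41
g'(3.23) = -1.54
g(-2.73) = 36.29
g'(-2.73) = -13.46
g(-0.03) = 7.24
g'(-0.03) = -8.06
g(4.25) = -8.94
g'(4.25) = 0.50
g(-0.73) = 13.37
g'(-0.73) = -9.46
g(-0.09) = 7.73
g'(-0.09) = -8.18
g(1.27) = -1.55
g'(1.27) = -5.46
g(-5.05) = 72.90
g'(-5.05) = -18.10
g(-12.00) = 247.00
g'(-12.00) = -32.00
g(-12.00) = 247.00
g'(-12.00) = -32.00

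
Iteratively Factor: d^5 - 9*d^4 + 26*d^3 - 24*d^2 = (d)*(d^4 - 9*d^3 + 26*d^2 - 24*d) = d^2*(d^3 - 9*d^2 + 26*d - 24) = d^2*(d - 4)*(d^2 - 5*d + 6) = d^2*(d - 4)*(d - 3)*(d - 2)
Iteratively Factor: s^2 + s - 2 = (s - 1)*(s + 2)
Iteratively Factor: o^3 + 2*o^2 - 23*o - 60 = (o + 3)*(o^2 - o - 20) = (o - 5)*(o + 3)*(o + 4)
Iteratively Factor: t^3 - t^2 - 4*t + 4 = (t - 2)*(t^2 + t - 2) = (t - 2)*(t + 2)*(t - 1)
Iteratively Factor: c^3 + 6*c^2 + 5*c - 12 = (c + 4)*(c^2 + 2*c - 3) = (c + 3)*(c + 4)*(c - 1)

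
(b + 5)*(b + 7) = b^2 + 12*b + 35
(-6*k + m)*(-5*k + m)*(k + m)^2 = 30*k^4 + 49*k^3*m + 9*k^2*m^2 - 9*k*m^3 + m^4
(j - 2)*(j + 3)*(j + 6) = j^3 + 7*j^2 - 36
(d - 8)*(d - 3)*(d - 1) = d^3 - 12*d^2 + 35*d - 24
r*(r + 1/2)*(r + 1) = r^3 + 3*r^2/2 + r/2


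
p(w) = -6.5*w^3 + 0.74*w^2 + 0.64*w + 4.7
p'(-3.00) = -179.30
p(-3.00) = 184.94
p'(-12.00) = -2825.12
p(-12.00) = 11335.58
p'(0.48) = -3.14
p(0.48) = 4.46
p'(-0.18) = -0.26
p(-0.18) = 4.65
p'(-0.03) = 0.58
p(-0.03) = 4.68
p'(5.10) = -499.01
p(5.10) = -835.02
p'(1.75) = -56.49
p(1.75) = -26.75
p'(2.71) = -138.56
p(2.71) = -117.50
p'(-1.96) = -77.17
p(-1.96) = 55.23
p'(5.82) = -651.26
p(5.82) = -1247.90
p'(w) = -19.5*w^2 + 1.48*w + 0.64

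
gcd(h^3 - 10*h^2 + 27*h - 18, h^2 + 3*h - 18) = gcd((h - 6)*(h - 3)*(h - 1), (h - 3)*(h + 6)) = h - 3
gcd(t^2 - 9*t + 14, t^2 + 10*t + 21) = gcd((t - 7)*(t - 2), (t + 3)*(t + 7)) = 1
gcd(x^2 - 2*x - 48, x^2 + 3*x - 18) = x + 6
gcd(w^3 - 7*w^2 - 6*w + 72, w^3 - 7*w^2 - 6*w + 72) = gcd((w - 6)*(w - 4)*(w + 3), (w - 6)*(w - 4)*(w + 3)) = w^3 - 7*w^2 - 6*w + 72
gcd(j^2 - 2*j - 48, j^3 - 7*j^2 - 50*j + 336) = j - 8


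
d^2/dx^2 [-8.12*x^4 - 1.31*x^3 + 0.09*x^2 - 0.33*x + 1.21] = -97.44*x^2 - 7.86*x + 0.18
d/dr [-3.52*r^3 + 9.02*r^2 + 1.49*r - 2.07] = -10.56*r^2 + 18.04*r + 1.49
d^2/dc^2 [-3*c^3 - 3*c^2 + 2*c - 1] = -18*c - 6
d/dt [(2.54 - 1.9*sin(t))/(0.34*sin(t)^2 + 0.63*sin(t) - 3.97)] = (0.646*sin(t)^2 - 1.7272*sin(t) + 5.9428)*cos(t)/(0.1156*sin(t)^4 + 0.4284*sin(t)^3 - 2.3027*sin(t)^2 - 5.0022*sin(t) + 15.7609)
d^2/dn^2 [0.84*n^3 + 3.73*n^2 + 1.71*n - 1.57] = 5.04*n + 7.46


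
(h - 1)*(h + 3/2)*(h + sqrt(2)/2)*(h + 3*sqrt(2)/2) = h^4 + h^3/2 + 2*sqrt(2)*h^3 + sqrt(2)*h^2 - 3*sqrt(2)*h + 3*h/4 - 9/4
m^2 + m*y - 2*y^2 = (m - y)*(m + 2*y)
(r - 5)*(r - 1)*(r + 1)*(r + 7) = r^4 + 2*r^3 - 36*r^2 - 2*r + 35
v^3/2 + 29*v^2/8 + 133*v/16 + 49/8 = (v/2 + 1)*(v + 7/4)*(v + 7/2)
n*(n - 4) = n^2 - 4*n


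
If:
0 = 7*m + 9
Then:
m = -9/7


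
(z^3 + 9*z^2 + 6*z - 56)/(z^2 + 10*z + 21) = (z^2 + 2*z - 8)/(z + 3)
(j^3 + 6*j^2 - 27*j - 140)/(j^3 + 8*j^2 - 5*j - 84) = (j - 5)/(j - 3)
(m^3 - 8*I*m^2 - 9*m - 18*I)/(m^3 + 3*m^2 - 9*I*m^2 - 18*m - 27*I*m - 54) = (m + I)/(m + 3)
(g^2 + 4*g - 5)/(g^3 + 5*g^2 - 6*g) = (g + 5)/(g*(g + 6))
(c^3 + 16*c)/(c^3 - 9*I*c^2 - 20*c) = (c + 4*I)/(c - 5*I)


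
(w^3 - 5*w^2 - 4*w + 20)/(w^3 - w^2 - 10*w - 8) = (w^2 - 7*w + 10)/(w^2 - 3*w - 4)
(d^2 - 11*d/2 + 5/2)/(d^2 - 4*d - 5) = (d - 1/2)/(d + 1)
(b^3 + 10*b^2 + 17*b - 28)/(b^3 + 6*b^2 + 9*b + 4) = (b^2 + 6*b - 7)/(b^2 + 2*b + 1)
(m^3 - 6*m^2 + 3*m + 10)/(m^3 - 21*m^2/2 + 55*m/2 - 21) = 2*(m^2 - 4*m - 5)/(2*m^2 - 17*m + 21)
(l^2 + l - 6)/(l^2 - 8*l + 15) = (l^2 + l - 6)/(l^2 - 8*l + 15)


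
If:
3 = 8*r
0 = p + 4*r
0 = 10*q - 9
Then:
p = -3/2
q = 9/10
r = 3/8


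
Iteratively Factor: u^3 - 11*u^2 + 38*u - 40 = (u - 5)*(u^2 - 6*u + 8) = (u - 5)*(u - 4)*(u - 2)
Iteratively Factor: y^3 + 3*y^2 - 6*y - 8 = (y + 1)*(y^2 + 2*y - 8) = (y + 1)*(y + 4)*(y - 2)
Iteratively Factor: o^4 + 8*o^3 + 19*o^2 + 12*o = (o + 1)*(o^3 + 7*o^2 + 12*o) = (o + 1)*(o + 4)*(o^2 + 3*o) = (o + 1)*(o + 3)*(o + 4)*(o)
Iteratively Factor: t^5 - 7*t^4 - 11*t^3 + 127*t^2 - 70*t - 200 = (t + 4)*(t^4 - 11*t^3 + 33*t^2 - 5*t - 50) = (t - 5)*(t + 4)*(t^3 - 6*t^2 + 3*t + 10) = (t - 5)*(t + 1)*(t + 4)*(t^2 - 7*t + 10) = (t - 5)^2*(t + 1)*(t + 4)*(t - 2)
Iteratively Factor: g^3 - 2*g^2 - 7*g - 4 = (g - 4)*(g^2 + 2*g + 1) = (g - 4)*(g + 1)*(g + 1)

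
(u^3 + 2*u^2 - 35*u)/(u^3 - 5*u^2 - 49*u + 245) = u/(u - 7)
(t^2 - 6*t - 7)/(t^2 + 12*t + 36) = (t^2 - 6*t - 7)/(t^2 + 12*t + 36)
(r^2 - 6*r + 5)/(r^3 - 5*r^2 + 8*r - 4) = (r - 5)/(r^2 - 4*r + 4)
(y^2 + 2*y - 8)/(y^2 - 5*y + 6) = (y + 4)/(y - 3)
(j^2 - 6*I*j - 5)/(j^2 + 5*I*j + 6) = (j - 5*I)/(j + 6*I)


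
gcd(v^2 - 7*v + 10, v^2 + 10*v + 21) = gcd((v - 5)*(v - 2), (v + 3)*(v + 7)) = 1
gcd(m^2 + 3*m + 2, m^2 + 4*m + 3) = m + 1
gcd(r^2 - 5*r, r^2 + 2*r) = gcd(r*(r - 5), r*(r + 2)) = r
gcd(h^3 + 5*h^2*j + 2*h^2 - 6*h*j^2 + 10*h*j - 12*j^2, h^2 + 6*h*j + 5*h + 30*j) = h + 6*j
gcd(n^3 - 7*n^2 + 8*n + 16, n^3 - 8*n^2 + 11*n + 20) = n^2 - 3*n - 4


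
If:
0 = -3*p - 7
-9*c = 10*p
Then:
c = 70/27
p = -7/3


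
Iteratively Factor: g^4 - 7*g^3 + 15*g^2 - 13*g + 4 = (g - 4)*(g^3 - 3*g^2 + 3*g - 1) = (g - 4)*(g - 1)*(g^2 - 2*g + 1) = (g - 4)*(g - 1)^2*(g - 1)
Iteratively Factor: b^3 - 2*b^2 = (b)*(b^2 - 2*b) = b*(b - 2)*(b)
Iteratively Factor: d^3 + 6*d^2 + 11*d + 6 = (d + 3)*(d^2 + 3*d + 2) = (d + 2)*(d + 3)*(d + 1)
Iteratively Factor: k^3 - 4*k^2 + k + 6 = (k + 1)*(k^2 - 5*k + 6) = (k - 3)*(k + 1)*(k - 2)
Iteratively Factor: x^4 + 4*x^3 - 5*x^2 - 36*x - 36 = (x + 3)*(x^3 + x^2 - 8*x - 12) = (x - 3)*(x + 3)*(x^2 + 4*x + 4) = (x - 3)*(x + 2)*(x + 3)*(x + 2)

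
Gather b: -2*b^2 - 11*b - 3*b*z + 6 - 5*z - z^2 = -2*b^2 + b*(-3*z - 11) - z^2 - 5*z + 6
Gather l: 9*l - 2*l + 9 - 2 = 7*l + 7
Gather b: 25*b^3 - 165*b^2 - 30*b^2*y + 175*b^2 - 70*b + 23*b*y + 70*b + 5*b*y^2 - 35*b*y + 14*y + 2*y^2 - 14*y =25*b^3 + b^2*(10 - 30*y) + b*(5*y^2 - 12*y) + 2*y^2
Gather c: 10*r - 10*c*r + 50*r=-10*c*r + 60*r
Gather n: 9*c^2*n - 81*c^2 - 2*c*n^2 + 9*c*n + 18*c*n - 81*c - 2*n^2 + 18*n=-81*c^2 - 81*c + n^2*(-2*c - 2) + n*(9*c^2 + 27*c + 18)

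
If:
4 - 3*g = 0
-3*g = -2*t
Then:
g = 4/3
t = 2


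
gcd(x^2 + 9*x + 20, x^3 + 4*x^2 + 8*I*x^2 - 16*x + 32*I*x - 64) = x + 4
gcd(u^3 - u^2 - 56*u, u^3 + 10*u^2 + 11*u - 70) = u + 7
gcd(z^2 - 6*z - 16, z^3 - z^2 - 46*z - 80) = z^2 - 6*z - 16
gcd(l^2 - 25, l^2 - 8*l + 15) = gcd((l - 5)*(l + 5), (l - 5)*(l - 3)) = l - 5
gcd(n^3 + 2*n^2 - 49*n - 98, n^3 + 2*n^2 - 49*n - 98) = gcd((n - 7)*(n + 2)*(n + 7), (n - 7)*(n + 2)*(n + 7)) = n^3 + 2*n^2 - 49*n - 98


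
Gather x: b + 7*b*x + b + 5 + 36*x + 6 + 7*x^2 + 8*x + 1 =2*b + 7*x^2 + x*(7*b + 44) + 12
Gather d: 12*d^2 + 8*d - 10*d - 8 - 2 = 12*d^2 - 2*d - 10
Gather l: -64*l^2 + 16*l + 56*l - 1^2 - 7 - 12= -64*l^2 + 72*l - 20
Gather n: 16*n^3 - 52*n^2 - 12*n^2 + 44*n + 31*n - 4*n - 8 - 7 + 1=16*n^3 - 64*n^2 + 71*n - 14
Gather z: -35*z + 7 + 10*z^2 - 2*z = 10*z^2 - 37*z + 7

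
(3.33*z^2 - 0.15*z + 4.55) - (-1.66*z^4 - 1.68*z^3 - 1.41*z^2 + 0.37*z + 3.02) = 1.66*z^4 + 1.68*z^3 + 4.74*z^2 - 0.52*z + 1.53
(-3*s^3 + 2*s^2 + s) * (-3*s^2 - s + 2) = 9*s^5 - 3*s^4 - 11*s^3 + 3*s^2 + 2*s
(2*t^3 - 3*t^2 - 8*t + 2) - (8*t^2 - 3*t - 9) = 2*t^3 - 11*t^2 - 5*t + 11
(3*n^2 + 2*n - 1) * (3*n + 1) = 9*n^3 + 9*n^2 - n - 1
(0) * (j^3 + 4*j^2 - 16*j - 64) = 0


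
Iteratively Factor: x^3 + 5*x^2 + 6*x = (x)*(x^2 + 5*x + 6) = x*(x + 3)*(x + 2)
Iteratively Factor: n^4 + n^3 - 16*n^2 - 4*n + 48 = (n - 2)*(n^3 + 3*n^2 - 10*n - 24) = (n - 2)*(n + 4)*(n^2 - n - 6) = (n - 2)*(n + 2)*(n + 4)*(n - 3)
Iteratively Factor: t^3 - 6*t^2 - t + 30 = (t - 3)*(t^2 - 3*t - 10) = (t - 5)*(t - 3)*(t + 2)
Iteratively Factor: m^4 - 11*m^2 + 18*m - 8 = (m + 4)*(m^3 - 4*m^2 + 5*m - 2) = (m - 1)*(m + 4)*(m^2 - 3*m + 2) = (m - 1)^2*(m + 4)*(m - 2)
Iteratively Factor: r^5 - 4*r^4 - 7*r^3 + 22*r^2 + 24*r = (r + 2)*(r^4 - 6*r^3 + 5*r^2 + 12*r) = (r - 3)*(r + 2)*(r^3 - 3*r^2 - 4*r) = r*(r - 3)*(r + 2)*(r^2 - 3*r - 4) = r*(r - 3)*(r + 1)*(r + 2)*(r - 4)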